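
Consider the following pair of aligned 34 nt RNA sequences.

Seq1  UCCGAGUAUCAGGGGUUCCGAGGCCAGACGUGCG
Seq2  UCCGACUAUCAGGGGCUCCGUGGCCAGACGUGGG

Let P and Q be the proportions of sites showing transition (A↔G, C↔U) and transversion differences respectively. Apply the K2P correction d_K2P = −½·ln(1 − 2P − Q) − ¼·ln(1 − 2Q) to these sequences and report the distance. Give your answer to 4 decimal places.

Mismatches occur at site 6 (G→C, transversion), site 16 (U→C, transition), site 21 (A→U, transversion), site 33 (C→G, transversion).
Of the 4 differences, 1 transition and 3 transversions over 34 sites: P = 1/34 = 0.029412, Q = 3/34 = 0.088235.
d = −0.5·ln(0.852941) − 0.25·ln(0.823530) = −0.5·(-0.159065) − 0.25·(-0.194155) = 0.1281.

0.1281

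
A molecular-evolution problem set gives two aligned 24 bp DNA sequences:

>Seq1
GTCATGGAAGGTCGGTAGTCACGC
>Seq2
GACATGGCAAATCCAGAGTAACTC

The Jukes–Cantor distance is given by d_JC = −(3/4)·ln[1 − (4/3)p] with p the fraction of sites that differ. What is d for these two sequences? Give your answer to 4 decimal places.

0.5199

Mismatches occur at site 2 (T↔A), site 8 (A↔C), site 10 (G↔A), site 11 (G↔A), site 14 (G↔C), site 15 (G↔A), site 16 (T↔G), site 20 (C↔A), site 23 (G↔T).
p = 9/24 = 0.375000.
d = −0.75 · ln(1 − (4/3)·0.375000) = −0.75 · ln(0.500000) = −0.75 · (-0.693147) = 0.5199.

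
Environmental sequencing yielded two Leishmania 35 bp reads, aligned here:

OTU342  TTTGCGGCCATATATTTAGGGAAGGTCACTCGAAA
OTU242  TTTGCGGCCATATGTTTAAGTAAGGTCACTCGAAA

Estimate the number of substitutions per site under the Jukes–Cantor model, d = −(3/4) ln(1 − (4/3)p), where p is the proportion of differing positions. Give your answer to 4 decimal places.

Mismatches occur at site 14 (A/G), site 19 (G/A), site 21 (G/T).
p = 3/35 = 0.085714.
d = −0.75 · ln(1 − (4/3)·0.085714) = −0.75 · ln(0.885715) = −0.75 · (-0.121360) = 0.0910.

0.0910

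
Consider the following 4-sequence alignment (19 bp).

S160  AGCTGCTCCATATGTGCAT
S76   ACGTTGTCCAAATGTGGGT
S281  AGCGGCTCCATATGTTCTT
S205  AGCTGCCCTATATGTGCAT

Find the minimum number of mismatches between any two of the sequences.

2

Pairwise Hamming distances:
  S160 vs S76: 7
  S160 vs S281: 3
  S160 vs S205: 2
  S76 vs S281: 9
  S76 vs S205: 9
  S281 vs S205: 5
The smallest is 2, between S160 and S205.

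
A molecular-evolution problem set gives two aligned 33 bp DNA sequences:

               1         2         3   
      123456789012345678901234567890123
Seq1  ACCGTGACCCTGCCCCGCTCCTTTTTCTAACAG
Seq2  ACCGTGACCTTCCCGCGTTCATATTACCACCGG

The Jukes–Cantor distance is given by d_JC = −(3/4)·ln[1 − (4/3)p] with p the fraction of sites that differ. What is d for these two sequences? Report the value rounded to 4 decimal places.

0.3882

Mismatches occur at site 10 (C→T), site 12 (G→C), site 15 (C→G), site 18 (C→T), site 21 (C→A), site 23 (T→A), site 26 (T→A), site 28 (T→C), site 30 (A→C), site 32 (A→G).
p = 10/33 = 0.303030.
d = −0.75 · ln(1 − (4/3)·0.303030) = −0.75 · ln(0.595960) = −0.75 · (-0.517582) = 0.3882.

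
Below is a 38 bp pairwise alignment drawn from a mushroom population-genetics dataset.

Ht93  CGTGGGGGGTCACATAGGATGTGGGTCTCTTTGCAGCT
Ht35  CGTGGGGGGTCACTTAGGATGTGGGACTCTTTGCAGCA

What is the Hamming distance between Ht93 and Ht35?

3

Mismatches occur at site 14 (A/T), site 26 (T/A), site 38 (T/A).
That gives 3 mismatches out of 38 aligned sites, so the Hamming distance is 3.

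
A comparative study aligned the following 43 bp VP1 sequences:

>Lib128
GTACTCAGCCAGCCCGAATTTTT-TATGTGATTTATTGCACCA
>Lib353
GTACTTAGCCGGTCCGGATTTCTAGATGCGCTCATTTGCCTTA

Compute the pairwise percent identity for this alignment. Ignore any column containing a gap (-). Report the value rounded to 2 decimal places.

66.67%

Excluding the 1 gap column leaves 42 comparable sites.
Differing sites — 6:C/T; 11:A/G; 13:C/T; 17:A/G; 22:T/C; 25:T/G; 29:T/C; 31:A/C; 33:T/C; 34:T/A; 35:A/T; 40:A/C; 41:C/T; 42:C/T.
28 of the 42 comparable sites match, so the percent identity is 28/42 × 100 = 66.67%.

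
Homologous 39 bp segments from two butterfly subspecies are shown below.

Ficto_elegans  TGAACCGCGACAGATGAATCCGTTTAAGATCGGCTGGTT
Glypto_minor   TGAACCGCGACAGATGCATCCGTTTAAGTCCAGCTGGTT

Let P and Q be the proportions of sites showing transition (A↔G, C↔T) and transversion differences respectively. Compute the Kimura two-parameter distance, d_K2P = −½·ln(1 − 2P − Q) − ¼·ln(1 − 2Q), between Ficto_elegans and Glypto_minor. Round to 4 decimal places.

0.1106

Mismatches occur at site 17 (A/C, transversion), site 29 (A/T, transversion), site 30 (T/C, transition), site 32 (G/A, transition).
Of the 4 differences, 2 transitions and 2 transversions over 39 sites: P = 2/39 = 0.051282, Q = 2/39 = 0.051282.
d = −0.5·ln(0.846154) − 0.25·ln(0.897436) = −0.5·(-0.167054) − 0.25·(-0.108213) = 0.1106.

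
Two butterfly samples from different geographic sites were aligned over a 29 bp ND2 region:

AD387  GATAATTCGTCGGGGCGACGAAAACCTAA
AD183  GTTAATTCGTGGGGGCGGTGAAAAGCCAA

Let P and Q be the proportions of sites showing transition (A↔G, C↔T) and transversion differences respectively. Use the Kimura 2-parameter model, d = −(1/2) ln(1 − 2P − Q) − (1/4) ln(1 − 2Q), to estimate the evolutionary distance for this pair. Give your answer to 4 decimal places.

Differing sites — 2:A/T (Tv); 11:C/G (Tv); 18:A/G (Ti); 19:C/T (Ti); 25:C/G (Tv); 27:T/C (Ti).
Of the 6 differences, 3 transitions and 3 transversions over 29 sites: P = 3/29 = 0.103448, Q = 3/29 = 0.103448.
d = −0.5·ln(0.689656) − 0.25·ln(0.793104) = −0.5·(-0.371562) − 0.25·(-0.231801) = 0.2437.

0.2437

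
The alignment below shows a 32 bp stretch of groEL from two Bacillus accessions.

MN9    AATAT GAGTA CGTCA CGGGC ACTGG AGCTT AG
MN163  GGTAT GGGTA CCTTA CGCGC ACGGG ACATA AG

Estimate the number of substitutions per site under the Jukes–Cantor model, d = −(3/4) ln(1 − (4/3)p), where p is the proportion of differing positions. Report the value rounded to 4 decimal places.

0.4042

Mismatches occur at site 1 (A→G), site 2 (A→G), site 7 (A→G), site 12 (G→C), site 14 (C→T), site 18 (G→C), site 23 (T→G), site 27 (G→C), site 28 (C→A), site 30 (T→A).
p = 10/32 = 0.312500.
d = −0.75 · ln(1 − (4/3)·0.312500) = −0.75 · ln(0.583333) = −0.75 · (-0.538997) = 0.4042.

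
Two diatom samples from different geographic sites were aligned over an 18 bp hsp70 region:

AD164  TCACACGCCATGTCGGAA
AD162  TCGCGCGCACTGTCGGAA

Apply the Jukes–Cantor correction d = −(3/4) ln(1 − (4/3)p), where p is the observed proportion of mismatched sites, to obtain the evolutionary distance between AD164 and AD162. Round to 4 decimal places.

0.2635

Mismatches occur at site 3 (A→G), site 5 (A→G), site 9 (C→A), site 10 (A→C).
p = 4/18 = 0.222222.
d = −0.75 · ln(1 − (4/3)·0.222222) = −0.75 · ln(0.703704) = −0.75 · (-0.351397) = 0.2635.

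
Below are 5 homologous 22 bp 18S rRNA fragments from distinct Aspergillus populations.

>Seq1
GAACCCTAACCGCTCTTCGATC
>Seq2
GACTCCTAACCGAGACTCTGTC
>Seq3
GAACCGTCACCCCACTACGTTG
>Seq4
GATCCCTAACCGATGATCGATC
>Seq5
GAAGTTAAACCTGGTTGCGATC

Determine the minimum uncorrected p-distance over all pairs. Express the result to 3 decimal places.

0.182

Pairwise Hamming distances:
  Seq1 vs Seq2: 8
  Seq1 vs Seq3: 7
  Seq1 vs Seq4: 4
  Seq1 vs Seq5: 9
  Seq2 vs Seq3: 13
  Seq2 vs Seq4: 7
  Seq2 vs Seq5: 12
  Seq3 vs Seq4: 11
  Seq3 vs Seq5: 12
  Seq4 vs Seq5: 11
The smallest is 4 mismatches, between Seq1 and Seq4; p = 4/22 = 0.182.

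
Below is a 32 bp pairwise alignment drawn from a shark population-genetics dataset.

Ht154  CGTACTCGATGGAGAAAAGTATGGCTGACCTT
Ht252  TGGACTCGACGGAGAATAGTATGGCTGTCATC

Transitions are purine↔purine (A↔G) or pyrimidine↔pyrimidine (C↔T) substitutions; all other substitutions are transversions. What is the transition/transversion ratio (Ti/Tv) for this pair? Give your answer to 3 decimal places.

0.750

The sequences differ at positions 1 (C/T, transition), 3 (T/G, transversion), 10 (T/C, transition), 17 (A/T, transversion), 28 (A/T, transversion), 30 (C/A, transversion), 32 (T/C, transition).
Of the 7 differences, 3 transitions and 4 transversions, so Ti/Tv = 3/4 = 0.750.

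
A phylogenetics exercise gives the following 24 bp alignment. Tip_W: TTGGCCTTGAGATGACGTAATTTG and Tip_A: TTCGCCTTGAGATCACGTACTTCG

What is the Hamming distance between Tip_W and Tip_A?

The sequences differ at positions 3 (G/C), 14 (G/C), 20 (A/C), 23 (T/C).
That gives 4 mismatches out of 24 aligned sites, so the Hamming distance is 4.

4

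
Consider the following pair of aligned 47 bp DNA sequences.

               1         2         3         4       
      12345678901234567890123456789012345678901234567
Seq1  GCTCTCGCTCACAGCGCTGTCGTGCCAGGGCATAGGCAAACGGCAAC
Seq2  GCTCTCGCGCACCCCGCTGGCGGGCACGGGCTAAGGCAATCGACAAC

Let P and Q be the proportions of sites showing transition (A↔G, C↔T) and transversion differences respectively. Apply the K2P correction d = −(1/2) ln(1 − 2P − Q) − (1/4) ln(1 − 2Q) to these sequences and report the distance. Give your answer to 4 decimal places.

0.2860

Differing sites — 9:T/G (Tv); 13:A/C (Tv); 14:G/C (Tv); 20:T/G (Tv); 23:T/G (Tv); 26:C/A (Tv); 27:A/C (Tv); 32:A/T (Tv); 33:T/A (Tv); 40:A/T (Tv); 43:G/A (Ti).
Of the 11 differences, 1 transition and 10 transversions over 47 sites: P = 1/47 = 0.021277, Q = 10/47 = 0.212766.
d = −0.5·ln(0.744680) − 0.25·ln(0.574468) = −0.5·(-0.294801) − 0.25·(-0.554311) = 0.2860.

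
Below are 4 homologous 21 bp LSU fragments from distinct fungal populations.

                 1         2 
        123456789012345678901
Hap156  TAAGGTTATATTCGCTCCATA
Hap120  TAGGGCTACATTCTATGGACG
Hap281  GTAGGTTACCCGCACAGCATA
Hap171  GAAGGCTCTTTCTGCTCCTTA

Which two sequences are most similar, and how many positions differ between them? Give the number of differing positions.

Pairwise Hamming distances:
  Hap156 vs Hap120: 9
  Hap156 vs Hap281: 9
  Hap156 vs Hap171: 7
  Hap120 vs Hap281: 13
  Hap120 vs Hap171: 14
  Hap281 vs Hap171: 12
The smallest is 7, between Hap156 and Hap171.

7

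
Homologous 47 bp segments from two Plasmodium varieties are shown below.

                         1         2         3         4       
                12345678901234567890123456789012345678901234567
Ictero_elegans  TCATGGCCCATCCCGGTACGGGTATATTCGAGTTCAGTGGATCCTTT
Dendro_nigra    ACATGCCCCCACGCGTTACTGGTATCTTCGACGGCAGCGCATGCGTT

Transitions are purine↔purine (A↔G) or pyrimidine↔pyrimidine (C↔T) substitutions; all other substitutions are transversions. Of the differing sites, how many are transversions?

14

Differing sites — 1:T/A (Tv); 6:G/C (Tv); 10:A/C (Tv); 11:T/A (Tv); 13:C/G (Tv); 16:G/T (Tv); 20:G/T (Tv); 26:A/C (Tv); 32:G/C (Tv); 33:T/G (Tv); 34:T/G (Tv); 38:T/C (Ti); 40:G/C (Tv); 43:C/G (Tv); 45:T/G (Tv).
Of the 15 differences, 1 transition and 14 transversions, so the answer is 14.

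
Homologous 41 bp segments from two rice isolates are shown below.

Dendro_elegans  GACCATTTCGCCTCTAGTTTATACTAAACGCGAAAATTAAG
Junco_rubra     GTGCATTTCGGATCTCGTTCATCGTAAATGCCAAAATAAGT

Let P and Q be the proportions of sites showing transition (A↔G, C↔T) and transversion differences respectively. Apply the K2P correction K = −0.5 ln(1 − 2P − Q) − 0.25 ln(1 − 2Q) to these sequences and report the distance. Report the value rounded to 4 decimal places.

0.4146

Mismatches occur at site 2 (A→T, transversion), site 3 (C→G, transversion), site 11 (C→G, transversion), site 12 (C→A, transversion), site 16 (A→C, transversion), site 20 (T→C, transition), site 23 (A→C, transversion), site 24 (C→G, transversion), site 29 (C→T, transition), site 32 (G→C, transversion), site 38 (T→A, transversion), site 40 (A→G, transition), site 41 (G→T, transversion).
Of the 13 differences, 3 transitions and 10 transversions over 41 sites: P = 3/41 = 0.073171, Q = 10/41 = 0.243902.
d = −0.5·ln(0.609756) − 0.25·ln(0.512196) = −0.5·(-0.494696) − 0.25·(-0.669048) = 0.4146.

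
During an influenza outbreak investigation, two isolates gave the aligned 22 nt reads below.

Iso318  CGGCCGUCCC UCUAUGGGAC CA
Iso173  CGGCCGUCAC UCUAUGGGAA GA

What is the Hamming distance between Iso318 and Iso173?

3

The sequences differ at positions 9 (C/A), 20 (C/A), 21 (C/G).
That gives 3 mismatches out of 22 aligned sites, so the Hamming distance is 3.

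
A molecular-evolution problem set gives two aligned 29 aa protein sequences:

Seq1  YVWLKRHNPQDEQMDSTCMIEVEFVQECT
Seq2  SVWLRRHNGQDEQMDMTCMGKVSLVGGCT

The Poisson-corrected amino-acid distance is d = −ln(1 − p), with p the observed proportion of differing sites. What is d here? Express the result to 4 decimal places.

Mismatches occur at site 1 (Y/S), site 5 (K/R), site 9 (P/G), site 16 (S/M), site 20 (I/G), site 21 (E/K), site 23 (E/S), site 24 (F/L), site 26 (Q/G), site 27 (E/G).
p = 10/29 = 0.344828.
d = −ln(1 − 0.344828) = −ln(0.655172) = 0.4229.

0.4229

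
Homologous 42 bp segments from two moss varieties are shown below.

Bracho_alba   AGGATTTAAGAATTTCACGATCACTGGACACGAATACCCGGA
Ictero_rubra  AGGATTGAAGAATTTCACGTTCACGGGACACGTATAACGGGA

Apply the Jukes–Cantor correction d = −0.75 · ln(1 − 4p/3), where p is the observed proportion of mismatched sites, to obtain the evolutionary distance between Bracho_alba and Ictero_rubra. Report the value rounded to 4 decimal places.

0.1585

The sequences differ at positions 7 (T/G), 20 (A/T), 25 (T/G), 33 (A/T), 37 (C/A), 39 (C/G).
p = 6/42 = 0.142857.
d = −0.75 · ln(1 − (4/3)·0.142857) = −0.75 · ln(0.809524) = −0.75 · (-0.211309) = 0.1585.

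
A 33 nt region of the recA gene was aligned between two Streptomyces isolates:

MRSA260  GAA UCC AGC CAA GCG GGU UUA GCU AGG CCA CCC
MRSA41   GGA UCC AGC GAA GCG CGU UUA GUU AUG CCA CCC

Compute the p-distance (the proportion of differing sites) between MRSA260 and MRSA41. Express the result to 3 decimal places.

0.152

The sequences differ at positions 2 (A/G), 10 (C/G), 16 (G/C), 23 (C/U), 26 (G/U).
There are 5 differences over 33 sites, so p = 5/33 = 0.152.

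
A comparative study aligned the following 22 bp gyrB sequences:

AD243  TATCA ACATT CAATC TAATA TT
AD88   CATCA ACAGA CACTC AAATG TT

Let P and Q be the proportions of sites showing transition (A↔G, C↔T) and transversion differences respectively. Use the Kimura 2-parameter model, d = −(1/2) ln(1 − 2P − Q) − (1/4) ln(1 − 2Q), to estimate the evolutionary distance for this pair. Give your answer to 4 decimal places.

0.3390

Mismatches occur at site 1 (T↔C, transition), site 9 (T↔G, transversion), site 10 (T↔A, transversion), site 13 (A↔C, transversion), site 16 (T↔A, transversion), site 20 (A↔G, transition).
Of the 6 differences, 2 transitions and 4 transversions over 22 sites: P = 2/22 = 0.090909, Q = 4/22 = 0.181818.
d = −0.5·ln(0.636364) − 0.25·ln(0.636364) = −0.5·(-0.451985) − 0.25·(-0.451985) = 0.3390.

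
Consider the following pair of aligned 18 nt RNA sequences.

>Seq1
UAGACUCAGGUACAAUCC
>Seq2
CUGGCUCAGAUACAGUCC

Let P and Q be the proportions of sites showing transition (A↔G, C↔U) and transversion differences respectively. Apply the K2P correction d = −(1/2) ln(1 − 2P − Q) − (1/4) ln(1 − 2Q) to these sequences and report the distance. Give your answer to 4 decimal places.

0.3760

Differing sites — 1:U/C (Ti); 2:A/U (Tv); 4:A/G (Ti); 10:G/A (Ti); 15:A/G (Ti).
Of the 5 differences, 4 transitions and 1 transversion over 18 sites: P = 4/18 = 0.222222, Q = 1/18 = 0.055556.
d = −0.5·ln(0.500000) − 0.25·ln(0.888888) = −0.5·(-0.693147) − 0.25·(-0.117784) = 0.3760.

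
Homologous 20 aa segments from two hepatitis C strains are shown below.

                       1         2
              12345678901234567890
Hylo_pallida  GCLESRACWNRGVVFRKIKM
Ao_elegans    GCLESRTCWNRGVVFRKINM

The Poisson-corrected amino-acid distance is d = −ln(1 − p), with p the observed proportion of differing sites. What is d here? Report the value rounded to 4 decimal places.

0.1054

The sequences differ at positions 7 (A/T), 19 (K/N).
p = 2/20 = 0.100000.
d = −ln(1 − 0.100000) = −ln(0.900000) = 0.1054.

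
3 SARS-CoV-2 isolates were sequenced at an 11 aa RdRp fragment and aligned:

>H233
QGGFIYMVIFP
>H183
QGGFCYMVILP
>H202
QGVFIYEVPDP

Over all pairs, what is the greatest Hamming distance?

Pairwise Hamming distances:
  H233 vs H183: 2
  H233 vs H202: 4
  H183 vs H202: 5
The largest is 5, between H183 and H202.

5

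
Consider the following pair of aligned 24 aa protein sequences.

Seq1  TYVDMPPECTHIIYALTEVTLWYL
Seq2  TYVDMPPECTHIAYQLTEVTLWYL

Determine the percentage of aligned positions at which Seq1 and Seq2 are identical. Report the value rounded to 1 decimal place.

91.7%

Mismatches occur at site 13 (I/A), site 15 (A/Q).
22 of the 24 sites match, so the percent identity is 22/24 × 100 = 91.7%.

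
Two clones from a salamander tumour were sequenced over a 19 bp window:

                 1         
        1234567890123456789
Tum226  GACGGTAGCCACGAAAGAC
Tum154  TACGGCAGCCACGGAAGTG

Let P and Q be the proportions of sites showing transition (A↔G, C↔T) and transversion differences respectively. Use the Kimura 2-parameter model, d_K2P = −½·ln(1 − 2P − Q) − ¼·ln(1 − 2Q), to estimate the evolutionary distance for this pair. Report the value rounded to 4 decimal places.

0.3246

Differing sites — 1:G/T (Tv); 6:T/C (Ti); 14:A/G (Ti); 18:A/T (Tv); 19:C/G (Tv).
Of the 5 differences, 2 transitions and 3 transversions over 19 sites: P = 2/19 = 0.105263, Q = 3/19 = 0.157895.
d = −0.5·ln(0.631579) − 0.25·ln(0.684210) = −0.5·(-0.459532) − 0.25·(-0.379490) = 0.3246.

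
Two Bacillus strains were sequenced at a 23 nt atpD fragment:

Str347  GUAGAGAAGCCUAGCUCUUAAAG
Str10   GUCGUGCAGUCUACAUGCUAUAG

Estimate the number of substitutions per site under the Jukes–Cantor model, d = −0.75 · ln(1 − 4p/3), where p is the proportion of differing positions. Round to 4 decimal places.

The sequences differ at positions 3 (A/C), 5 (A/U), 7 (A/C), 10 (C/U), 14 (G/C), 15 (C/A), 17 (C/G), 18 (U/C), 21 (A/U).
p = 9/23 = 0.391304.
d = −0.75 · ln(1 − (4/3)·0.391304) = −0.75 · ln(0.478261) = −0.75 · (-0.737599) = 0.5532.

0.5532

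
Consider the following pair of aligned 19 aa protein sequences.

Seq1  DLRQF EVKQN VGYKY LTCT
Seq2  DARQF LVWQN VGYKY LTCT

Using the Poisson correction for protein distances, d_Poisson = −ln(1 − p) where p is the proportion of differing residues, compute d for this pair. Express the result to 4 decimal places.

Mismatches occur at site 2 (L↔A), site 6 (E↔L), site 8 (K↔W).
p = 3/19 = 0.157895.
d = −ln(1 − 0.157895) = −ln(0.842105) = 0.1719.

0.1719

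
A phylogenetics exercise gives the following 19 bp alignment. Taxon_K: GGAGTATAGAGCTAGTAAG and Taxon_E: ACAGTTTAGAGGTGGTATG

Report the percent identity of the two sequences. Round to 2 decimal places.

68.42%

Mismatches occur at site 1 (G/A), site 2 (G/C), site 6 (A/T), site 12 (C/G), site 14 (A/G), site 18 (A/T).
13 of the 19 sites match, so the percent identity is 13/19 × 100 = 68.42%.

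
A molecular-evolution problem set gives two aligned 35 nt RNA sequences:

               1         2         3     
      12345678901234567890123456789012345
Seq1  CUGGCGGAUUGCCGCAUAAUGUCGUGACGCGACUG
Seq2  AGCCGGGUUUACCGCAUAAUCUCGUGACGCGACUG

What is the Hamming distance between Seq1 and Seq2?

Mismatches occur at site 1 (C/A), site 2 (U/G), site 3 (G/C), site 4 (G/C), site 5 (C/G), site 8 (A/U), site 11 (G/A), site 21 (G/C).
That gives 8 mismatches out of 35 aligned sites, so the Hamming distance is 8.

8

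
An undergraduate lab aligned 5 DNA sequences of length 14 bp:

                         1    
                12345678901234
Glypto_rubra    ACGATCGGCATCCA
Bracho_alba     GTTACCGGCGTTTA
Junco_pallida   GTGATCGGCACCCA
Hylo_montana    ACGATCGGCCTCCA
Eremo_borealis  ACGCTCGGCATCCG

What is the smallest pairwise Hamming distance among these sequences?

1

Pairwise Hamming distances:
  Glypto_rubra vs Bracho_alba: 7
  Glypto_rubra vs Junco_pallida: 3
  Glypto_rubra vs Hylo_montana: 1
  Glypto_rubra vs Eremo_borealis: 2
  Bracho_alba vs Junco_pallida: 6
  Bracho_alba vs Hylo_montana: 7
  Bracho_alba vs Eremo_borealis: 9
  Junco_pallida vs Hylo_montana: 4
  Junco_pallida vs Eremo_borealis: 5
  Hylo_montana vs Eremo_borealis: 3
The smallest is 1, between Glypto_rubra and Hylo_montana.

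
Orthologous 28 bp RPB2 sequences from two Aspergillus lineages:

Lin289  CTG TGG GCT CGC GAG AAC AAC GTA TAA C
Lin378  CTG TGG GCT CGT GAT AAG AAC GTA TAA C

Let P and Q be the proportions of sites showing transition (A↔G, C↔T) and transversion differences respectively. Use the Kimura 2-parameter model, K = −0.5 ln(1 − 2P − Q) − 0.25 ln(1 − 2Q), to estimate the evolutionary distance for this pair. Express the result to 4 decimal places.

0.1156

Mismatches occur at site 12 (C→T, transition), site 15 (G→T, transversion), site 18 (C→G, transversion).
Of the 3 differences, 1 transition and 2 transversions over 28 sites: P = 1/28 = 0.035714, Q = 2/28 = 0.071429.
d = −0.5·ln(0.857143) − 0.25·ln(0.857142) = −0.5·(-0.154151) − 0.25·(-0.154152) = 0.1156.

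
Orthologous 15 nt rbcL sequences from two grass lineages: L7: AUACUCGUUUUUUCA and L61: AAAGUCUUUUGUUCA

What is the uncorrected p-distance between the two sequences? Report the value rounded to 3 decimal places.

Mismatches occur at site 2 (U/A), site 4 (C/G), site 7 (G/U), site 11 (U/G).
There are 4 differences over 15 sites, so p = 4/15 = 0.267.

0.267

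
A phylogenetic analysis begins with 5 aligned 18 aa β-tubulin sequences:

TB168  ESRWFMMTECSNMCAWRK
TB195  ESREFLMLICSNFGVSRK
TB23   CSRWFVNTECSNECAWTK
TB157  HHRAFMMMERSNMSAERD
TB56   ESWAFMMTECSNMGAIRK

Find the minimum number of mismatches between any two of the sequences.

Pairwise Hamming distances:
  TB168 vs TB195: 8
  TB168 vs TB23: 5
  TB168 vs TB157: 8
  TB168 vs TB56: 4
  TB195 vs TB23: 11
  TB195 vs TB157: 12
  TB195 vs TB56: 8
  TB23 vs TB157: 12
  TB23 vs TB56: 9
  TB157 vs TB56: 8
The smallest is 4, between TB168 and TB56.

4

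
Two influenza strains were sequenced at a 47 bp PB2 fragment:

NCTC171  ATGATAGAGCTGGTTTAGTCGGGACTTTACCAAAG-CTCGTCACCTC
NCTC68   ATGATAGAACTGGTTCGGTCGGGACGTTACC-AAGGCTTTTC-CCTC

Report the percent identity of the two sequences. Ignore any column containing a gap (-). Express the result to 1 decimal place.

Excluding the 3 gap columns leaves 44 comparable sites.
The sequences differ at positions 9 (G/A), 16 (T/C), 17 (A/G), 26 (T/G), 39 (C/T), 40 (G/T).
38 of the 44 comparable sites match, so the percent identity is 38/44 × 100 = 86.4%.

86.4%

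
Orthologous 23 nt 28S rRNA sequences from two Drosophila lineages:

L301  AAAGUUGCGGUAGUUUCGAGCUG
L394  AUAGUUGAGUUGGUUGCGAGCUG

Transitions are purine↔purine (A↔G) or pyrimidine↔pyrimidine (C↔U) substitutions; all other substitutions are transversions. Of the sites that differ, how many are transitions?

The sequences differ at positions 2 (A/U, transversion), 8 (C/A, transversion), 10 (G/U, transversion), 12 (A/G, transition), 16 (U/G, transversion).
Of the 5 differences, 1 transition and 4 transversions, so the answer is 1.

1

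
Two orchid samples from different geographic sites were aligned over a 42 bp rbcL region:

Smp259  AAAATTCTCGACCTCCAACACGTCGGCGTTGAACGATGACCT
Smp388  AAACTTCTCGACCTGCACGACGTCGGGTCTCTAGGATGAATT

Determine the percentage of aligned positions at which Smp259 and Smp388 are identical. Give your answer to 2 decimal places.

Mismatches occur at site 4 (A↔C), site 15 (C↔G), site 18 (A↔C), site 19 (C↔G), site 27 (C↔G), site 28 (G↔T), site 29 (T↔C), site 31 (G↔C), site 32 (A↔T), site 34 (C↔G), site 40 (C↔A), site 41 (C↔T).
30 of the 42 sites match, so the percent identity is 30/42 × 100 = 71.43%.

71.43%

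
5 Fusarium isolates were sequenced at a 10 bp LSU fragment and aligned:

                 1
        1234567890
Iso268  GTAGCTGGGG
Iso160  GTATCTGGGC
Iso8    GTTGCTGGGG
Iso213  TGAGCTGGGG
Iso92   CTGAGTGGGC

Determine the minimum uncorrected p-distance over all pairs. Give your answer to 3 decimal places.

Pairwise Hamming distances:
  Iso268 vs Iso160: 2
  Iso268 vs Iso8: 1
  Iso268 vs Iso213: 2
  Iso268 vs Iso92: 5
  Iso160 vs Iso8: 3
  Iso160 vs Iso213: 4
  Iso160 vs Iso92: 4
  Iso8 vs Iso213: 3
  Iso8 vs Iso92: 5
  Iso213 vs Iso92: 6
The smallest is 1 mismatch, between Iso268 and Iso8; p = 1/10 = 0.100.

0.100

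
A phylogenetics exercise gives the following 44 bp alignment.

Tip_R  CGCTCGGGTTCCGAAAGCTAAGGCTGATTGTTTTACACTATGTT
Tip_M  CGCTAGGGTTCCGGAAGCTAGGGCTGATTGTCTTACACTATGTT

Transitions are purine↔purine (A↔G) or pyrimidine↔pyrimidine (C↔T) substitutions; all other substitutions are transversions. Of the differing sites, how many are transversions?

The sequences differ at positions 5 (C/A, transversion), 14 (A/G, transition), 21 (A/G, transition), 32 (T/C, transition).
Of the 4 differences, 3 transitions and 1 transversion, so the answer is 1.

1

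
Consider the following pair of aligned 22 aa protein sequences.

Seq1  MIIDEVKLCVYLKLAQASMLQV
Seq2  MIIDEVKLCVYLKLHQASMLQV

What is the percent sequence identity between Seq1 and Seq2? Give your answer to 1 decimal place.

95.5%

The sequences differ at position 15 (A/H).
21 of the 22 sites match, so the percent identity is 21/22 × 100 = 95.5%.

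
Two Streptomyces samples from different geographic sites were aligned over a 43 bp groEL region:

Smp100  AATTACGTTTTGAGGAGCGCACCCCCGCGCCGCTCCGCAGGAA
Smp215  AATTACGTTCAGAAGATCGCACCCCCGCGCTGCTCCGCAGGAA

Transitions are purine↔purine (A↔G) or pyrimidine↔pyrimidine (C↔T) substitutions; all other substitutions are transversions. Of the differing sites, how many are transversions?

2

Mismatches occur at site 10 (T↔C, transition), site 11 (T↔A, transversion), site 14 (G↔A, transition), site 17 (G↔T, transversion), site 31 (C↔T, transition).
Of the 5 differences, 3 transitions and 2 transversions, so the answer is 2.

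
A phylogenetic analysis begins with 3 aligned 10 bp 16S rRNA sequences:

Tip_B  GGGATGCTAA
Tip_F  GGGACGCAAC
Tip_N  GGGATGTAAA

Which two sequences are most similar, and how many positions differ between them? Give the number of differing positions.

2

Pairwise Hamming distances:
  Tip_B vs Tip_F: 3
  Tip_B vs Tip_N: 2
  Tip_F vs Tip_N: 3
The smallest is 2, between Tip_B and Tip_N.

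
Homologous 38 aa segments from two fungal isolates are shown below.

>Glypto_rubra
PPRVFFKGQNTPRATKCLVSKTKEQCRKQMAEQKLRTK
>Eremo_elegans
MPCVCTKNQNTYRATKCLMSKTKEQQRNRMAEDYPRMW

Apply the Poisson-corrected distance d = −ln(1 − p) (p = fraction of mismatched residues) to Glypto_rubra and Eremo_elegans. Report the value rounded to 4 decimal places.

0.5021

The sequences differ at positions 1 (P/M), 3 (R/C), 5 (F/C), 6 (F/T), 8 (G/N), 12 (P/Y), 19 (V/M), 26 (C/Q), 28 (K/N), 29 (Q/R), 33 (Q/D), 34 (K/Y), 35 (L/P), 37 (T/M), 38 (K/W).
p = 15/38 = 0.394737.
d = −ln(1 − 0.394737) = −ln(0.605263) = 0.5021.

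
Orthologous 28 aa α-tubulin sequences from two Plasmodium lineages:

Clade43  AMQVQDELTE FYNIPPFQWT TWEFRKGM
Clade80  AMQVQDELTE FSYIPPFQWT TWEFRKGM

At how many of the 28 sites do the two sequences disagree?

2

The sequences differ at positions 12 (Y/S), 13 (N/Y).
That gives 2 mismatches out of 28 aligned sites, so the Hamming distance is 2.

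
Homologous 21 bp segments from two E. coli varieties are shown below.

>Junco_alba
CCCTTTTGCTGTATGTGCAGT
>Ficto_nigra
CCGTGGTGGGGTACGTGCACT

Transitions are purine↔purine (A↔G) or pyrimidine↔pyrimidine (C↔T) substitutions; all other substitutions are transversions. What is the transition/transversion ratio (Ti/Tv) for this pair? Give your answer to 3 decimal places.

0.167

The sequences differ at positions 3 (C/G, transversion), 5 (T/G, transversion), 6 (T/G, transversion), 9 (C/G, transversion), 10 (T/G, transversion), 14 (T/C, transition), 20 (G/C, transversion).
Of the 7 differences, 1 transition and 6 transversions, so Ti/Tv = 1/6 = 0.167.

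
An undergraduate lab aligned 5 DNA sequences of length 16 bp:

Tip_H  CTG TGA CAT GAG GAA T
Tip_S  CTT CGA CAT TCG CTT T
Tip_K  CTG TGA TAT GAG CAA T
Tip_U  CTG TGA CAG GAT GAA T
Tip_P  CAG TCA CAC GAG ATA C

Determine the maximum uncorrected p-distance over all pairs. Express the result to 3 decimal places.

Pairwise Hamming distances:
  Tip_H vs Tip_S: 7
  Tip_H vs Tip_K: 2
  Tip_H vs Tip_U: 2
  Tip_H vs Tip_P: 6
  Tip_S vs Tip_K: 7
  Tip_S vs Tip_U: 9
  Tip_S vs Tip_P: 10
  Tip_K vs Tip_U: 4
  Tip_K vs Tip_P: 7
  Tip_U vs Tip_P: 7
The largest is 10 mismatches, between Tip_S and Tip_P; p = 10/16 = 0.625.

0.625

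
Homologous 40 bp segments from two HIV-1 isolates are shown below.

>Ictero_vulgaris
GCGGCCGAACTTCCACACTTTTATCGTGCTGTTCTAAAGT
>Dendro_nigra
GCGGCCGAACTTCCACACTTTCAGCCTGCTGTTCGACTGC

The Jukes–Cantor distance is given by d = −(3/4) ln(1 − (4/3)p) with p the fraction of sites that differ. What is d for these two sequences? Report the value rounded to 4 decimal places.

The sequences differ at positions 22 (T/C), 24 (T/G), 26 (G/C), 35 (T/G), 37 (A/C), 38 (A/T), 40 (T/C).
p = 7/40 = 0.175000.
d = −0.75 · ln(1 − (4/3)·0.175000) = −0.75 · ln(0.766667) = −0.75 · (-0.265703) = 0.1993.

0.1993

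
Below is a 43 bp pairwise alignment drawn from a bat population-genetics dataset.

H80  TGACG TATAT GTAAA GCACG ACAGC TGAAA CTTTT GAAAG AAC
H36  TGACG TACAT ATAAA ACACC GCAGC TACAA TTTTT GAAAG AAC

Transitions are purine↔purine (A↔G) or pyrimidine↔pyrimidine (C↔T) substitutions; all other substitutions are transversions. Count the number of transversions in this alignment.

Differing sites — 8:T/C (Ti); 11:G/A (Ti); 16:G/A (Ti); 20:G/C (Tv); 21:A/G (Ti); 27:G/A (Ti); 28:A/C (Tv); 31:C/T (Ti).
Of the 8 differences, 6 transitions and 2 transversions, so the answer is 2.

2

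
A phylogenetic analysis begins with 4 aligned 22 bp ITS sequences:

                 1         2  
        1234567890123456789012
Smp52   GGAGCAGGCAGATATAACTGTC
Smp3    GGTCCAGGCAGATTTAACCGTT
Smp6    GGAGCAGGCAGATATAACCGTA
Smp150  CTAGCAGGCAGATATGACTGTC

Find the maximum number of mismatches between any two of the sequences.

8

Pairwise Hamming distances:
  Smp52 vs Smp3: 5
  Smp52 vs Smp6: 2
  Smp52 vs Smp150: 3
  Smp3 vs Smp6: 4
  Smp3 vs Smp150: 8
  Smp6 vs Smp150: 5
The largest is 8, between Smp3 and Smp150.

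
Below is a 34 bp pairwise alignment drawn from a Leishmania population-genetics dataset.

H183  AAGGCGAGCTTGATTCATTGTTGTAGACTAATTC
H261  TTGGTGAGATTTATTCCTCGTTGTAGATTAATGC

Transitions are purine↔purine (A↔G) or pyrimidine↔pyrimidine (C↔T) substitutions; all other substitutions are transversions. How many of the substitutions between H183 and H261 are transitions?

Differing sites — 1:A/T (Tv); 2:A/T (Tv); 5:C/T (Ti); 9:C/A (Tv); 12:G/T (Tv); 17:A/C (Tv); 19:T/C (Ti); 28:C/T (Ti); 33:T/G (Tv).
Of the 9 differences, 3 transitions and 6 transversions, so the answer is 3.

3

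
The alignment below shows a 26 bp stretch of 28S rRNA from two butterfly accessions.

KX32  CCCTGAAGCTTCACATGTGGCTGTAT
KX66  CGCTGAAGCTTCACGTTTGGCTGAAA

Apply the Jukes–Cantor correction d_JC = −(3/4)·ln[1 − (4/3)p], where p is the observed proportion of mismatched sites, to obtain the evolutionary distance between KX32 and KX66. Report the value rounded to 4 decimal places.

0.2222

Mismatches occur at site 2 (C/G), site 15 (A/G), site 17 (G/T), site 24 (T/A), site 26 (T/A).
p = 5/26 = 0.192308.
d = −0.75 · ln(1 − (4/3)·0.192308) = −0.75 · ln(0.743589) = −0.75 · (-0.296267) = 0.2222.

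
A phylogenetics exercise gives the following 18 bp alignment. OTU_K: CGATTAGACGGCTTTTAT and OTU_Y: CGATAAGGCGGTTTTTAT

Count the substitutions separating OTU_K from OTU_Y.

3

Mismatches occur at site 5 (T/A), site 8 (A/G), site 12 (C/T).
That gives 3 mismatches out of 18 aligned sites, so the Hamming distance is 3.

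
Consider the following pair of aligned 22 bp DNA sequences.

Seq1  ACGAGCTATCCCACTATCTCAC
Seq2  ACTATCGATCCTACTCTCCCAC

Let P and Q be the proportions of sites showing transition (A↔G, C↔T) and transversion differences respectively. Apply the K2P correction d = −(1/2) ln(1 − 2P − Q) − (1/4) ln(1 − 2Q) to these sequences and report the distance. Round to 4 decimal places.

0.3390

Differing sites — 3:G/T (Tv); 5:G/T (Tv); 7:T/G (Tv); 12:C/T (Ti); 16:A/C (Tv); 19:T/C (Ti).
Of the 6 differences, 2 transitions and 4 transversions over 22 sites: P = 2/22 = 0.090909, Q = 4/22 = 0.181818.
d = −0.5·ln(0.636364) − 0.25·ln(0.636364) = −0.5·(-0.451985) − 0.25·(-0.451985) = 0.3390.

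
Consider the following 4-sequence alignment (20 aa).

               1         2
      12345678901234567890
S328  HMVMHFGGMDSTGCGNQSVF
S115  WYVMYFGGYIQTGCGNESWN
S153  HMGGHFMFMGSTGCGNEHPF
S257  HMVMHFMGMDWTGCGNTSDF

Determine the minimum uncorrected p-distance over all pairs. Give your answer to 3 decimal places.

0.200

Pairwise Hamming distances:
  S328 vs S115: 9
  S328 vs S153: 8
  S328 vs S257: 4
  S115 vs S153: 13
  S115 vs S257: 10
  S153 vs S257: 8
The smallest is 4 mismatches, between S328 and S257; p = 4/20 = 0.200.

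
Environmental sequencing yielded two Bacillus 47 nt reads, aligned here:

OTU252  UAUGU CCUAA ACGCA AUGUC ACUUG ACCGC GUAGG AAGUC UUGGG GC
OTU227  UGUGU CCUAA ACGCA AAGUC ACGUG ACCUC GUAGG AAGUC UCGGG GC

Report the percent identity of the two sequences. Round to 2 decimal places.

89.36%

Mismatches occur at site 2 (A→G), site 17 (U→A), site 23 (U→G), site 29 (G→U), site 42 (U→C).
42 of the 47 sites match, so the percent identity is 42/47 × 100 = 89.36%.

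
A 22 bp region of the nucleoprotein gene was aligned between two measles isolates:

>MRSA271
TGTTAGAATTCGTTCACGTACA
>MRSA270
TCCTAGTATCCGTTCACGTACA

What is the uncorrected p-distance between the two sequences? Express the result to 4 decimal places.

0.1818

The sequences differ at positions 2 (G/C), 3 (T/C), 7 (A/T), 10 (T/C).
There are 4 differences over 22 sites, so p = 4/22 = 0.1818.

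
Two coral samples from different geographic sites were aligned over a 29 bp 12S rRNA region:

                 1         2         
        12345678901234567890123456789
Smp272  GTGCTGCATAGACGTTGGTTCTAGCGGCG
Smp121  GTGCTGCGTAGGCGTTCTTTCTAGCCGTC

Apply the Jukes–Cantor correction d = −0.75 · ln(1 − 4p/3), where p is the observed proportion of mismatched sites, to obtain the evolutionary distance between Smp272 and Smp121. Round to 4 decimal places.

0.2913

Mismatches occur at site 8 (A→G), site 12 (A→G), site 17 (G→C), site 18 (G→T), site 26 (G→C), site 28 (C→T), site 29 (G→C).
p = 7/29 = 0.241379.
d = −0.75 · ln(1 − (4/3)·0.241379) = −0.75 · ln(0.678161) = −0.75 · (-0.388371) = 0.2913.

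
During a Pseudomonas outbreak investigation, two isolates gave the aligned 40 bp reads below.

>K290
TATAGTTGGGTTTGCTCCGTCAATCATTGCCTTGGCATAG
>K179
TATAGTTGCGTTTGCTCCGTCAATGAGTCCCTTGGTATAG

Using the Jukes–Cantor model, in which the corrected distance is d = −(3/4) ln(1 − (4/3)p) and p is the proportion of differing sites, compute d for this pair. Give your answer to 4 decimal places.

The sequences differ at positions 9 (G/C), 25 (C/G), 27 (T/G), 29 (G/C), 36 (C/T).
p = 5/40 = 0.125000.
d = −0.75 · ln(1 − (4/3)·0.125000) = −0.75 · ln(0.833333) = −0.75 · (-0.182322) = 0.1367.

0.1367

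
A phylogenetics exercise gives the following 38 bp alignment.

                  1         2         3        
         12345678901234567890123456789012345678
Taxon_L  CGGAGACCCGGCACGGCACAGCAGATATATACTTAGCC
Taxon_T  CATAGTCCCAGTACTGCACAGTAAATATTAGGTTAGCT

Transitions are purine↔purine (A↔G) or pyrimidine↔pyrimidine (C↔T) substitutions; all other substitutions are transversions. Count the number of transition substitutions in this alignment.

The sequences differ at positions 2 (G/A, transition), 3 (G/T, transversion), 6 (A/T, transversion), 10 (G/A, transition), 12 (C/T, transition), 15 (G/T, transversion), 22 (C/T, transition), 24 (G/A, transition), 29 (A/T, transversion), 30 (T/A, transversion), 31 (A/G, transition), 32 (C/G, transversion), 38 (C/T, transition).
Of the 13 differences, 7 transitions and 6 transversions, so the answer is 7.

7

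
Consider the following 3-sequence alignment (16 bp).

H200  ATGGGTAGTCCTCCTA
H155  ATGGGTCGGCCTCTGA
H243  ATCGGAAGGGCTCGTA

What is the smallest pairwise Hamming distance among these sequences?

Pairwise Hamming distances:
  H200 vs H155: 4
  H200 vs H243: 5
  H155 vs H243: 6
The smallest is 4, between H200 and H155.

4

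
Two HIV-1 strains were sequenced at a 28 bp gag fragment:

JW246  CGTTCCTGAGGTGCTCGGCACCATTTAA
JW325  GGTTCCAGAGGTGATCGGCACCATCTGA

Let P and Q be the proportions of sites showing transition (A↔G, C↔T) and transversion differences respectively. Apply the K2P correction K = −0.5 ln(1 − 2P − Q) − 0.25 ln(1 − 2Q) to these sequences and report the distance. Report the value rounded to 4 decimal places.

0.2041

Mismatches occur at site 1 (C/G, transversion), site 7 (T/A, transversion), site 14 (C/A, transversion), site 25 (T/C, transition), site 27 (A/G, transition).
Of the 5 differences, 2 transitions and 3 transversions over 28 sites: P = 2/28 = 0.071429, Q = 3/28 = 0.107143.
d = −0.5·ln(0.749999) − 0.25·ln(0.785714) = −0.5·(-0.287683) − 0.25·(-0.241162) = 0.2041.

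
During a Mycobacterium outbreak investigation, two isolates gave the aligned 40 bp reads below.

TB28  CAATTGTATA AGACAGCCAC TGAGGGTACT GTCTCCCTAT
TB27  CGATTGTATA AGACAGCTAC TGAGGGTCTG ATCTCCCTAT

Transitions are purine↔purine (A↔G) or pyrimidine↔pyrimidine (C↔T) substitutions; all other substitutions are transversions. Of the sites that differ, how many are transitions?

4

The sequences differ at positions 2 (A/G, transition), 18 (C/T, transition), 28 (A/C, transversion), 29 (C/T, transition), 30 (T/G, transversion), 31 (G/A, transition).
Of the 6 differences, 4 transitions and 2 transversions, so the answer is 4.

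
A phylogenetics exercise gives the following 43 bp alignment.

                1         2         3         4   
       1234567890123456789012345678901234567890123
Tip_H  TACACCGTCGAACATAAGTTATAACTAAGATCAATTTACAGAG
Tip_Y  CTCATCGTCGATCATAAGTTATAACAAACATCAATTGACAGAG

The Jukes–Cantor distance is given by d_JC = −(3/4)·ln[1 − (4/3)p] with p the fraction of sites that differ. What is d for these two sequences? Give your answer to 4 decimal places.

0.1835

Mismatches occur at site 1 (T/C), site 2 (A/T), site 5 (C/T), site 12 (A/T), site 26 (T/A), site 29 (G/C), site 37 (T/G).
p = 7/43 = 0.162791.
d = −0.75 · ln(1 − (4/3)·0.162791) = −0.75 · ln(0.782945) = −0.75 · (-0.244693) = 0.1835.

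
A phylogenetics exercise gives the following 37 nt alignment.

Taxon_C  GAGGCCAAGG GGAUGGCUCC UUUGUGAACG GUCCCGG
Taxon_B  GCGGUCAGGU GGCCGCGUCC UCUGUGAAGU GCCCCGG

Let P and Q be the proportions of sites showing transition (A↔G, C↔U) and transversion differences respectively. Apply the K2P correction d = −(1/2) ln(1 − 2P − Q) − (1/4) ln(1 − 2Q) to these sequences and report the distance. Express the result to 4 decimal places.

Differing sites — 2:A/C (Tv); 5:C/U (Ti); 8:A/G (Ti); 10:G/U (Tv); 13:A/C (Tv); 14:U/C (Ti); 16:G/C (Tv); 17:C/G (Tv); 22:U/C (Ti); 29:C/G (Tv); 30:G/U (Tv); 32:U/C (Ti).
Of the 12 differences, 5 transitions and 7 transversions over 37 sites: P = 5/37 = 0.135135, Q = 7/37 = 0.189189.
d = −0.5·ln(0.540541) − 0.25·ln(0.621622) = −0.5·(-0.615185) − 0.25·(-0.475423) = 0.4264.

0.4264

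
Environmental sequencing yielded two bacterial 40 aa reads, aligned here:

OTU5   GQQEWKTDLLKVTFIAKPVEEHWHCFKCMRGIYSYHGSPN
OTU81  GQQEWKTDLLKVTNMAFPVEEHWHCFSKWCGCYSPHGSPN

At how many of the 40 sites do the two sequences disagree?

9

Mismatches occur at site 14 (F→N), site 15 (I→M), site 17 (K→F), site 27 (K→S), site 28 (C→K), site 29 (M→W), site 30 (R→C), site 32 (I→C), site 35 (Y→P).
That gives 9 mismatches out of 40 aligned sites, so the Hamming distance is 9.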